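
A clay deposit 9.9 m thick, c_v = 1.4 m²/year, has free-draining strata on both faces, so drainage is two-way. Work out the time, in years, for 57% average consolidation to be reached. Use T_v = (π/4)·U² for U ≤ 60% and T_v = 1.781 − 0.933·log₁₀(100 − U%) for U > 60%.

t ≈ 4.47 years

Drainage path length: H_d = H/2 = 4.95 m (double drainage).
U ≤ 60%: T_v = (π/4)·U² = (π/4)×0.57² = 0.25518.
t = T_v·H_d²/c_v = 0.25518×4.95²/1.4 = 4.466 years.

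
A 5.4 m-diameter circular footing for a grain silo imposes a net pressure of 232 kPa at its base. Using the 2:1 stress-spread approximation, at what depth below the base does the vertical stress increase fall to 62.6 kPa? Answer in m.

2:1 spreading — at depth z the loaded area has grown by z in each plan dimension:
qD²/(D+z)² = Δσ_z ⇒ z = D(√(q/Δσ_z) − 1) = 5.4×(√(232/62.6) − 1) = 4.996 m

z ≈ 5 m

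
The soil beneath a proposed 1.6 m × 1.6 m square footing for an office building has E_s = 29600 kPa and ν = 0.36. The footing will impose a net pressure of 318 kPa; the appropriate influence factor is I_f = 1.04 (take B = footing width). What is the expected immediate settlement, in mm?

Immediate (elastic) settlement: S_e = q·B·(1−ν²)/E_s · I_f.
S_e = 318 × 1.6 × (1 − 0.36²) / 29600 × 1.04
    = 318 × 1.6 × 0.8704 / 29600 × 1.04
    = 0.01556 m = 15.56 mm

S_e ≈ 15.6 mm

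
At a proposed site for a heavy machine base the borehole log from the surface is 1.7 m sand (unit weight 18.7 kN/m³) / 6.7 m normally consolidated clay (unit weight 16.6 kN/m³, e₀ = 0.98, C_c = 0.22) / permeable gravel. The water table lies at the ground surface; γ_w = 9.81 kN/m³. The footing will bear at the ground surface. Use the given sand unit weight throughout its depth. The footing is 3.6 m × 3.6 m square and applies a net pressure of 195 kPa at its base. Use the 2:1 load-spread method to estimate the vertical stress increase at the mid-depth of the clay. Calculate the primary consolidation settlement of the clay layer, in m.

Mid-depth of clay below the ground surface: z = 1.7 + 6.7/2 = 5.05 m.
Total vertical stress at mid-clay: σ_v = 18.7×1.7 + 16.6×3.35 = 87.4 kPa.
Pore pressure: u = 9.81×(5.05 − 0) = 49.541 kPa.
Initial effective stress: σ'_0 = σ_v − u = 87.4 − 49.541 = 37.859 kPa.
Stress increase at mid-clay by the 2:1 spreading method:
Δσ = qBL/((B+z)(L+z)) = 195×3.6×3.6/((3.6+5.05)(3.6+5.05)) = 33.776 kPa
Final effective stress: σ'_f = σ'_0 + Δσ = 37.859 + 33.776 = 71.635 kPa.
Normally consolidated clay, so the full stress increment lies on the virgin compression line:
S_c = C_c·H/(1+e₀)·log₁₀(σ'_f/σ'_0) = 0.22×6.7/(1+0.98)×log₁₀(71.635/37.859)
    = 0.74444 × 0.27696 = 0.2062 m

S_c ≈ 0.206 m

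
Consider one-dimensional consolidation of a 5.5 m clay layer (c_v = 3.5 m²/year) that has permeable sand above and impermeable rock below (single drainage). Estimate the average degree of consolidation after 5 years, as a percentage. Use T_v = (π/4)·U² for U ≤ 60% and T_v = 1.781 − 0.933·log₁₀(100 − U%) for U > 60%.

U ≈ 80.6 %

Drainage path length: H_d = H = 5.5 m (single drainage).
T_v = c_v·t/H_d² = 3.5×5/5.5² = 0.57851.
T_v = 0.57851 corresponds to the U > 60% branch:
U = 1 − 10^((1.781 − T_v)/0.933)/100 = 0.8055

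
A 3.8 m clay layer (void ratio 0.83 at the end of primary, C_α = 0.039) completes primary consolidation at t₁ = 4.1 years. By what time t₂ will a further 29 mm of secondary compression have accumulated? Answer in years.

t₂ ≈ 9.35 years

S_s = C_α·H/(1+e_p)·log₁₀(t₂/t₁) ⇒ log₁₀(t₂/t₁) = S_s·(1+e_p)/(C_α·H).
log₁₀(t₂/t₁) = 0.029 × (1+0.83) / (0.039×3.8) = 0.3581
t₂ = t₁ × 10^0.3581 = 4.1 × 2.281 = 9.351 years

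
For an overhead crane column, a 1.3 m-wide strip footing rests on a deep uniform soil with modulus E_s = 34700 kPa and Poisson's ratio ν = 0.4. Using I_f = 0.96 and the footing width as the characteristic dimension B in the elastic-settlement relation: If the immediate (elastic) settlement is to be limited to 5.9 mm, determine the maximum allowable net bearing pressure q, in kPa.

q ≈ 195 kPa

S_e = q·B·(1−ν²)/E_s · I_f  ⇒  q = S_e·E_s / (B·(1−ν²)·I_f).
q = 0.0059 × 34700 / (1.3 × 0.84 × 0.96) = 195.3 kPa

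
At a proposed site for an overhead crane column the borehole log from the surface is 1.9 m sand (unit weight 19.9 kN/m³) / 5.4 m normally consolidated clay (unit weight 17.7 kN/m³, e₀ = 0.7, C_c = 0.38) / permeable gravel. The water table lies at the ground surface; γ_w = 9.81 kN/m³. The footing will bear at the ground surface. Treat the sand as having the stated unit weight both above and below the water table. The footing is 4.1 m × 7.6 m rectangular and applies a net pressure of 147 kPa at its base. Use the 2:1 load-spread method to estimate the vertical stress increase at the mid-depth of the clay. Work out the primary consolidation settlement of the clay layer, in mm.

S_c ≈ 380 mm

Mid-depth of clay below the ground surface: z = 1.9 + 5.4/2 = 4.6 m.
Total vertical stress at mid-clay: σ_v = 19.9×1.9 + 17.7×2.7 = 85.6 kPa.
Pore pressure: u = 9.81×(4.6 − 0) = 45.126 kPa.
Initial effective stress: σ'_0 = σ_v − u = 85.6 − 45.126 = 40.474 kPa.
Stress increase at mid-clay by the 2:1 spreading method:
Δσ = qBL/((B+z)(L+z)) = 147×4.1×7.6/((4.1+4.6)(7.6+4.6)) = 43.155 kPa
Final effective stress: σ'_f = σ'_0 + Δσ = 40.474 + 43.155 = 83.629 kPa.
Normally consolidated clay, so the full stress increment lies on the virgin compression line:
S_c = C_c·H/(1+e₀)·log₁₀(σ'_f/σ'_0) = 0.38×5.4/(1+0.7)×log₁₀(83.629/40.474)
    = 1.2071 × 0.31518 = 0.3805 m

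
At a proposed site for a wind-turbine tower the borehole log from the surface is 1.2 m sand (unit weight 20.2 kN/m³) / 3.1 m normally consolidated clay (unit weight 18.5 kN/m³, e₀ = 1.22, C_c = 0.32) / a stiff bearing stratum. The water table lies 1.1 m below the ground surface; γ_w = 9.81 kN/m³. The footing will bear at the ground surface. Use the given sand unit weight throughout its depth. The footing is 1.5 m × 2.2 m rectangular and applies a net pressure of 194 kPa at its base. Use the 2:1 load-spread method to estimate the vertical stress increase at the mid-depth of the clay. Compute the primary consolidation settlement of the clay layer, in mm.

S_c ≈ 117 mm

Mid-depth of clay below the ground surface: z = 1.2 + 3.1/2 = 2.75 m.
Total vertical stress at mid-clay: σ_v = 20.2×1.2 + 18.5×1.55 = 52.915 kPa.
Pore pressure: u = 9.81×(2.75 − 1.1) = 16.186 kPa.
Initial effective stress: σ'_0 = σ_v − u = 52.915 − 16.186 = 36.729 kPa.
Stress increase at mid-clay by the 2:1 spreading method:
Δσ = qBL/((B+z)(L+z)) = 194×1.5×2.2/((1.5+2.75)(2.2+2.75)) = 30.431 kPa
Final effective stress: σ'_f = σ'_0 + Δσ = 36.729 + 30.431 = 67.16 kPa.
Normally consolidated clay, so the full stress increment lies on the virgin compression line:
S_c = C_c·H/(1+e₀)·log₁₀(σ'_f/σ'_0) = 0.32×3.1/(1+1.22)×log₁₀(67.16/36.729)
    = 0.44685 × 0.2621 = 0.1171 m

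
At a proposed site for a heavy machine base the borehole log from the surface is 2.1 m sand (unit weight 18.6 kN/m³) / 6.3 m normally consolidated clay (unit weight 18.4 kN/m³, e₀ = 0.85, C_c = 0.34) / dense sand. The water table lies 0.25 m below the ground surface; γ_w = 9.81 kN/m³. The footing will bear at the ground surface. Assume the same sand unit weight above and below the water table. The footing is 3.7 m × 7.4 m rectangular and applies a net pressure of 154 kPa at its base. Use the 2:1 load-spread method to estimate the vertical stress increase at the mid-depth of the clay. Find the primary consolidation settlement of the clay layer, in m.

Mid-depth of clay below the ground surface: z = 2.1 + 6.3/2 = 5.25 m.
Total vertical stress at mid-clay: σ_v = 18.6×2.1 + 18.4×3.15 = 97.02 kPa.
Pore pressure: u = 9.81×(5.25 − 0.25) = 49.05 kPa.
Initial effective stress: σ'_0 = σ_v − u = 97.02 − 49.05 = 47.97 kPa.
Stress increase at mid-clay by the 2:1 spreading method:
Δσ = qBL/((B+z)(L+z)) = 154×3.7×7.4/((3.7+5.25)(7.4+5.25)) = 37.243 kPa
Final effective stress: σ'_f = σ'_0 + Δσ = 47.97 + 37.243 = 85.213 kPa.
Normally consolidated clay, so the full stress increment lies on the virgin compression line:
S_c = C_c·H/(1+e₀)·log₁₀(σ'_f/σ'_0) = 0.34×6.3/(1+0.85)×log₁₀(85.213/47.97)
    = 1.1578 × 0.24954 = 0.2889 m

S_c ≈ 0.289 m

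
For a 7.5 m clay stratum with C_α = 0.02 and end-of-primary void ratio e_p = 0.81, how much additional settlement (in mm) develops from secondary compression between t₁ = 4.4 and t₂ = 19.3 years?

Secondary compression: S_s = C_α·H/(1+e_p)·log₁₀(t₂/t₁)
S_s = 0.02×7.5/(1+0.81)×log₁₀(19.3/4.4)
    = 0.08287 × 0.6421 = 0.05321 m

S_s ≈ 53.2 mm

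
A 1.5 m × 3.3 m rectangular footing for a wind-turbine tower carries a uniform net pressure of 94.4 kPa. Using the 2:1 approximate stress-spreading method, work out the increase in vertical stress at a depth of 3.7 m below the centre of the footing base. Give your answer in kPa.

Δσ_z ≈ 12.8 kPa

By the 2:1 method the load spreads at 1 horizontal : 2 vertical, so at depth z the loaded area has grown by z in each plan dimension:
Δσ = qBL/((B+z)(L+z)) = 94.4×1.5×3.3/((1.5+3.7)(3.3+3.7)) = 12.837 kPa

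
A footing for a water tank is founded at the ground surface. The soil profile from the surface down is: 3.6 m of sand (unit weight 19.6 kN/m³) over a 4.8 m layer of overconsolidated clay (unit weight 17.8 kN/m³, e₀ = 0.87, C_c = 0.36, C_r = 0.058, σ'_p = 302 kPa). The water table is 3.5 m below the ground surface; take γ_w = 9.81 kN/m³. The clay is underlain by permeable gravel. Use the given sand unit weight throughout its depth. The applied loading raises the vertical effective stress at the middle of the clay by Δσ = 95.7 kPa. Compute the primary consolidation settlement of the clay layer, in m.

S_c ≈ 0.0473 m

Mid-depth of clay below the ground surface: z = 3.6 + 4.8/2 = 6 m.
Total vertical stress at mid-clay: σ_v = 19.6×3.6 + 17.8×2.4 = 113.28 kPa.
Pore pressure: u = 9.81×(6 − 3.5) = 24.525 kPa.
Initial effective stress: σ'_0 = σ_v − u = 113.28 − 24.525 = 88.755 kPa.
Final effective stress: σ'_f = 88.755 + 95.7 = 184.45 kPa.
σ'_f = 184.45 ≤ σ'_p = 302 kPa, so the clay remains overconsolidated and only the recompression index applies:
S_c = C_r·H/(1+e₀)·log₁₀(σ'_f/σ'_0) = 0.058×4.8/1.87×log₁₀(184.45/88.755)
    = 0.14887 × 0.31769 = 0.0473 m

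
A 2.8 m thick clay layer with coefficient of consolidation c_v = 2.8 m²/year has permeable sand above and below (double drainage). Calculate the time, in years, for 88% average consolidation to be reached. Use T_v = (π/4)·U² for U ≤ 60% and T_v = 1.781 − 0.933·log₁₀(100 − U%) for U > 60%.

Drainage path length: H_d = H/2 = 1.4 m (double drainage).
U > 60%: T_v = 1.781 − 0.933·log₁₀(100 − 88) = 0.77412.
t = T_v·H_d²/c_v = 0.77412×1.4²/2.8 = 0.5419 years.

t ≈ 0.542 years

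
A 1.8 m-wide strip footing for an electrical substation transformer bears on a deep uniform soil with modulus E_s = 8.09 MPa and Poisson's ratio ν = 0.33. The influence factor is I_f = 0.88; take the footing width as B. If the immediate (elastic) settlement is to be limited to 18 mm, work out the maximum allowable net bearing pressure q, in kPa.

E_s = 8.09 MPa = 8090 kPa.
S_e = q·B·(1−ν²)/E_s · I_f  ⇒  q = S_e·E_s / (B·(1−ν²)·I_f).
q = 0.018 × 8090 / (1.8 × 0.8911 × 0.88) = 103.2 kPa

q ≈ 103 kPa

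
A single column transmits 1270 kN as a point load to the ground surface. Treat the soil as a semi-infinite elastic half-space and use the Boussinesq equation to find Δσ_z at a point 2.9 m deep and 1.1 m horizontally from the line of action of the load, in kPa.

Boussinesq vertical stress below a point load on an elastic half-space:
Δσ_z = 3P/(2πz²) · [1 + (r/z)²]^(−5/2)
r/z = 1.1/2.9 = 0.37931; [1+(r/z)²]^(−5/2) = 0.71458.
Δσ_z = 3×1270/(2π×2.9²) × 0.71458 = 72.102 × 0.71458 = 51.52 kPa

Δσ_z ≈ 51.5 kPa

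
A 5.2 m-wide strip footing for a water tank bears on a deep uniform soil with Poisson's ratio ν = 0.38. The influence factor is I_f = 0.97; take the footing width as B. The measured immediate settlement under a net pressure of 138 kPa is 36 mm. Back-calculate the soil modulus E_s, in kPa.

S_e = q·B·(1−ν²)/E_s · I_f  ⇒  E_s = q·B·(1−ν²)·I_f / S_e.
E_s = 138 × 5.2 × 0.8556 × 0.97 / 0.036 = 16540 kPa

E_s ≈ 16500 kPa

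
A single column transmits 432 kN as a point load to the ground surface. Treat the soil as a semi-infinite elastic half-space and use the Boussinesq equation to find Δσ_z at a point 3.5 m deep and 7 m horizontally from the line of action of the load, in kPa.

Δσ_z ≈ 0.301 kPa

Boussinesq vertical stress below a point load on an elastic half-space:
Δσ_z = 3P/(2πz²) · [1 + (r/z)²]^(−5/2)
r/z = 7/3.5 = 2; [1+(r/z)²]^(−5/2) = 0.017889.
Δσ_z = 3×432/(2π×3.5²) × 0.017889 = 16.838 × 0.017889 = 0.3012 kPa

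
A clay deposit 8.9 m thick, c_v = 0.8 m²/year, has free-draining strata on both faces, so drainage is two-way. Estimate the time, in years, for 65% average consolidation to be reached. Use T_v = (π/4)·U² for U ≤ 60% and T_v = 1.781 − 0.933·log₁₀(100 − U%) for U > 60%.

t ≈ 8.43 years

Drainage path length: H_d = H/2 = 4.45 m (double drainage).
U > 60%: T_v = 1.781 − 0.933·log₁₀(100 − 65) = 0.34038.
t = T_v·H_d²/c_v = 0.34038×4.45²/0.8 = 8.425 years.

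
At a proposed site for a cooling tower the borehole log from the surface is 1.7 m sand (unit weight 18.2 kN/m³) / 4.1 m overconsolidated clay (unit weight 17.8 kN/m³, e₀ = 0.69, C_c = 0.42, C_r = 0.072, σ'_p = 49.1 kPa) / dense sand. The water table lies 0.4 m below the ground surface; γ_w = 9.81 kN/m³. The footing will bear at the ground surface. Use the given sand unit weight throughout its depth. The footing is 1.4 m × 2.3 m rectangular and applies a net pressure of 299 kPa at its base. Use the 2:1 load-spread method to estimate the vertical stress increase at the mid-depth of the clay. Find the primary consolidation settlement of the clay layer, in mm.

S_c ≈ 154 mm

Mid-depth of clay below the ground surface: z = 1.7 + 4.1/2 = 3.75 m.
Total vertical stress at mid-clay: σ_v = 18.2×1.7 + 17.8×2.05 = 67.43 kPa.
Pore pressure: u = 9.81×(3.75 − 0.4) = 32.864 kPa.
Initial effective stress: σ'_0 = σ_v − u = 67.43 − 32.864 = 34.566 kPa.
Stress increase at mid-clay by the 2:1 spreading method:
Δσ = qBL/((B+z)(L+z)) = 299×1.4×2.3/((1.4+3.75)(2.3+3.75)) = 30.9 kPa
Final effective stress: σ'_f = 34.566 + 30.9 = 65.466 kPa.
σ'_f = 65.466 > σ'_p = 49.1 kPa, so the stress path crosses the preconsolidation pressure — recompression up to σ'_p, then virgin compression beyond:
S_c = H/(1+e₀)·[C_r·log₁₀(σ'_p/σ'_0) + C_c·log₁₀(σ'_f/σ'_p)]
    = 4.1/1.69 × [0.072×log₁₀(49.1/34.566) + 0.42×log₁₀(65.466/49.1)]
    = 2.426 × [0.010975 + 0.052472] = 0.1539 m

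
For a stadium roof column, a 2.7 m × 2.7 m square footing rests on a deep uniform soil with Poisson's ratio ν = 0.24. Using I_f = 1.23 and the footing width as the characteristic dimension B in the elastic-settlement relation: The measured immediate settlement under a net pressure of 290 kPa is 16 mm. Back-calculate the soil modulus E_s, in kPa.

S_e = q·B·(1−ν²)/E_s · I_f  ⇒  E_s = q·B·(1−ν²)·I_f / S_e.
E_s = 290 × 2.7 × 0.9424 × 1.23 / 0.016 = 56730 kPa

E_s ≈ 56700 kPa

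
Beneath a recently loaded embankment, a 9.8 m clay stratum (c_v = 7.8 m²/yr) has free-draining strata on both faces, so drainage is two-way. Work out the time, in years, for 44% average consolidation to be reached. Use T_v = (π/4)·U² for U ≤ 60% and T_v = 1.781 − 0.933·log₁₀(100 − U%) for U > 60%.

t ≈ 0.468 years

Drainage path length: H_d = H/2 = 4.9 m (double drainage).
U ≤ 60%: T_v = (π/4)·U² = (π/4)×0.44² = 0.15205.
t = T_v·H_d²/c_v = 0.15205×4.9²/7.8 = 0.468 years.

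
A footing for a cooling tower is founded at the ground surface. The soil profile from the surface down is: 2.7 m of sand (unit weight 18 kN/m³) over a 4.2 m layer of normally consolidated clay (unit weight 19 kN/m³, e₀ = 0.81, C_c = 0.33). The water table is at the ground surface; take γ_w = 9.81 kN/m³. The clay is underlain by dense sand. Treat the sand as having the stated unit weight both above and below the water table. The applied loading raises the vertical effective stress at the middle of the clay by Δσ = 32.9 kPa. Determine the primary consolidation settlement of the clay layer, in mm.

S_c ≈ 194 mm

Mid-depth of clay below the ground surface: z = 2.7 + 4.2/2 = 4.8 m.
Total vertical stress at mid-clay: σ_v = 18×2.7 + 19×2.1 = 88.5 kPa.
Pore pressure: u = 9.81×(4.8 − 0) = 47.088 kPa.
Initial effective stress: σ'_0 = σ_v − u = 88.5 − 47.088 = 41.412 kPa.
Final effective stress: σ'_f = σ'_0 + Δσ = 41.412 + 32.9 = 74.312 kPa.
Normally consolidated clay, so the full stress increment lies on the virgin compression line:
S_c = C_c·H/(1+e₀)·log₁₀(σ'_f/σ'_0) = 0.33×4.2/(1+0.81)×log₁₀(74.312/41.412)
    = 0.76575 × 0.25393 = 0.1944 m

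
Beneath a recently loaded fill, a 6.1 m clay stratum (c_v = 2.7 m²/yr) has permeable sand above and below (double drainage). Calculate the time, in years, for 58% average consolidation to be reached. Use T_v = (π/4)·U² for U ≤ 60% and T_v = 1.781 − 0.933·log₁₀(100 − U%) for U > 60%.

t ≈ 0.91 years

Drainage path length: H_d = H/2 = 3.05 m (double drainage).
U ≤ 60%: T_v = (π/4)·U² = (π/4)×0.58² = 0.26421.
t = T_v·H_d²/c_v = 0.26421×3.05²/2.7 = 0.9103 years.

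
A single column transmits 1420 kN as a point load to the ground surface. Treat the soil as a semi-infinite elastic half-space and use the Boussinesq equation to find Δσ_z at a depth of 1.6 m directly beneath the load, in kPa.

Boussinesq vertical stress below a point load on an elastic half-space:
Δσ_z = 3P/(2πz²) · [1 + (r/z)²]^(−5/2)
r/z = 0/1.6 = 0; [1+(r/z)²]^(−5/2) = 1.
Δσ_z = 3×1420/(2π×1.6²) × 1 = 264.84 × 1 = 264.8 kPa

Δσ_z ≈ 265 kPa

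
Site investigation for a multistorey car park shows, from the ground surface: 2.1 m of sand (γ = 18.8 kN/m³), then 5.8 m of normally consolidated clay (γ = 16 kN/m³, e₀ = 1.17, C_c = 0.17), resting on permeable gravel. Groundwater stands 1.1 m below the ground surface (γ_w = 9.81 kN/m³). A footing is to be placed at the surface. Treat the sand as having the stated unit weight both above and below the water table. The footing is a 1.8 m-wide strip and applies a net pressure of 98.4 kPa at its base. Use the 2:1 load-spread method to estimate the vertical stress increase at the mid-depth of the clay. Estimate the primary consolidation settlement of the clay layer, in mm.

Mid-depth of clay below the ground surface: z = 2.1 + 5.8/2 = 5 m.
Total vertical stress at mid-clay: σ_v = 18.8×2.1 + 16×2.9 = 85.88 kPa.
Pore pressure: u = 9.81×(5 − 1.1) = 38.259 kPa.
Initial effective stress: σ'_0 = σ_v − u = 85.88 − 38.259 = 47.621 kPa.
Stress increase at mid-clay by the 2:1 spreading method:
Δσ = qB/(B+z) = 98.4×1.8/(1.8+5) = 26.047 kPa
Final effective stress: σ'_f = σ'_0 + Δσ = 47.621 + 26.047 = 73.668 kPa.
Normally consolidated clay, so the full stress increment lies on the virgin compression line:
S_c = C_c·H/(1+e₀)·log₁₀(σ'_f/σ'_0) = 0.17×5.8/(1+1.17)×log₁₀(73.668/47.621)
    = 0.45438 × 0.18948 = 0.0861 m

S_c ≈ 86.1 mm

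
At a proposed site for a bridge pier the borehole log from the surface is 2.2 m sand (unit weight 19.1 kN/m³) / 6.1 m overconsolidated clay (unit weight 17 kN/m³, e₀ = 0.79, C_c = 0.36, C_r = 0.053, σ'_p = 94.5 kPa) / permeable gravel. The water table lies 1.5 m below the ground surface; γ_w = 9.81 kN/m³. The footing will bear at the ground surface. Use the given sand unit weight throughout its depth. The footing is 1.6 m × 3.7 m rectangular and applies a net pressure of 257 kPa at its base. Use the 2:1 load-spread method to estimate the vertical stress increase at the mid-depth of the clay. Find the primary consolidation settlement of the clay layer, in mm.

S_c ≈ 28.3 mm

Mid-depth of clay below the ground surface: z = 2.2 + 6.1/2 = 5.25 m.
Total vertical stress at mid-clay: σ_v = 19.1×2.2 + 17×3.05 = 93.87 kPa.
Pore pressure: u = 9.81×(5.25 − 1.5) = 36.788 kPa.
Initial effective stress: σ'_0 = σ_v − u = 93.87 − 36.788 = 57.082 kPa.
Stress increase at mid-clay by the 2:1 spreading method:
Δσ = qBL/((B+z)(L+z)) = 257×1.6×3.7/((1.6+5.25)(3.7+5.25)) = 24.817 kPa
Final effective stress: σ'_f = 57.082 + 24.817 = 81.899 kPa.
σ'_f = 81.899 ≤ σ'_p = 94.5 kPa, so the clay remains overconsolidated and only the recompression index applies:
S_c = C_r·H/(1+e₀)·log₁₀(σ'_f/σ'_0) = 0.053×6.1/1.79×log₁₀(81.899/57.082)
    = 0.18061 × 0.15678 = 0.02832 m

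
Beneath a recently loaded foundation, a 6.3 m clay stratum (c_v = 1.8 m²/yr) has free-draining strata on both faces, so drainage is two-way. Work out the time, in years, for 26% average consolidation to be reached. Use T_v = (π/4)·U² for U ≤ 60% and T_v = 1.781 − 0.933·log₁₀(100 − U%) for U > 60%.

t ≈ 0.293 years

Drainage path length: H_d = H/2 = 3.15 m (double drainage).
U ≤ 60%: T_v = (π/4)·U² = (π/4)×0.26² = 0.053093.
t = T_v·H_d²/c_v = 0.053093×3.15²/1.8 = 0.2927 years.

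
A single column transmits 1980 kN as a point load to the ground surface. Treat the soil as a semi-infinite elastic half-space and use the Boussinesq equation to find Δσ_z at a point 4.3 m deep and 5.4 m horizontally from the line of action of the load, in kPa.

Δσ_z ≈ 4.8 kPa

Boussinesq vertical stress below a point load on an elastic half-space:
Δσ_z = 3P/(2πz²) · [1 + (r/z)²]^(−5/2)
r/z = 5.4/4.3 = 1.2558; [1+(r/z)²]^(−5/2) = 0.093796.
Δσ_z = 3×1980/(2π×4.3²) × 0.093796 = 51.129 × 0.093796 = 4.796 kPa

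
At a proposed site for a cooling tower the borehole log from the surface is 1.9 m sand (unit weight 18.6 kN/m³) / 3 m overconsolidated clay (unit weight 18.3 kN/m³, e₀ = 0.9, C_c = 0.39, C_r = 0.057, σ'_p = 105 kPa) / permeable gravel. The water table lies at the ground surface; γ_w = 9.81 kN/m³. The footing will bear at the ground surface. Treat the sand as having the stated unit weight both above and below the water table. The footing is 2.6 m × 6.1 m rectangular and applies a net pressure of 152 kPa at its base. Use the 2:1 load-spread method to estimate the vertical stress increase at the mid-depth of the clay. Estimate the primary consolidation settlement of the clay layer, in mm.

Mid-depth of clay below the ground surface: z = 1.9 + 3/2 = 3.4 m.
Total vertical stress at mid-clay: σ_v = 18.6×1.9 + 18.3×1.5 = 62.79 kPa.
Pore pressure: u = 9.81×(3.4 − 0) = 33.354 kPa.
Initial effective stress: σ'_0 = σ_v − u = 62.79 − 33.354 = 29.436 kPa.
Stress increase at mid-clay by the 2:1 spreading method:
Δσ = qBL/((B+z)(L+z)) = 152×2.6×6.1/((2.6+3.4)(6.1+3.4)) = 42.293 kPa
Final effective stress: σ'_f = 29.436 + 42.293 = 71.729 kPa.
σ'_f = 71.729 ≤ σ'_p = 105 kPa, so the clay remains overconsolidated and only the recompression index applies:
S_c = C_r·H/(1+e₀)·log₁₀(σ'_f/σ'_0) = 0.057×3/1.9×log₁₀(71.729/29.436)
    = 0.089997 × 0.38682 = 0.03481 m

S_c ≈ 34.8 mm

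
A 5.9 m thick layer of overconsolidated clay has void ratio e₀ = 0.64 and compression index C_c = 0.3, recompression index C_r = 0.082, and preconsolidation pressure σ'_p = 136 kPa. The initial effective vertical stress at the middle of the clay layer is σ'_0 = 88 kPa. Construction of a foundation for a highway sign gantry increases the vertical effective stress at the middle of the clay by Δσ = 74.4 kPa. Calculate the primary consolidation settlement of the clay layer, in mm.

S_c ≈ 139 mm

Final effective stress: σ'_f = 88 + 74.4 = 162.4 kPa.
σ'_f = 162.4 > σ'_p = 136 kPa, so the stress path crosses the preconsolidation pressure — recompression up to σ'_p, then virgin compression beyond:
S_c = H/(1+e₀)·[C_r·log₁₀(σ'_p/σ'_0) + C_c·log₁₀(σ'_f/σ'_p)]
    = 5.9/1.64 × [0.082×log₁₀(136/88) + 0.3×log₁₀(162.4/136)]
    = 3.5976 × [0.015503 + 0.023114] = 0.1389 m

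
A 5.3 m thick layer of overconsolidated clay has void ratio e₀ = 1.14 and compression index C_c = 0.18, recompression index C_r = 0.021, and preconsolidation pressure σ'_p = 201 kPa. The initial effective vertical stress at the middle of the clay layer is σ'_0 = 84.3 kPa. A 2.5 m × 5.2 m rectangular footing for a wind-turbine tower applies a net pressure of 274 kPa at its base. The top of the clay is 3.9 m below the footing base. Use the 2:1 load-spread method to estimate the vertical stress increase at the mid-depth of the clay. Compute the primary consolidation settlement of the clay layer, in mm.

Mid-depth of clay below the footing base: z = 3.9 + 5.3/2 = 6.55 m.
Stress increase at mid-clay by the 2:1 spreading method:
Δσ = qBL/((B+z)(L+z)) = 274×2.5×5.2/((2.5+6.55)(5.2+6.55)) = 33.497 kPa
Final effective stress: σ'_f = 84.3 + 33.497 = 117.8 kPa.
σ'_f = 117.8 ≤ σ'_p = 201 kPa, so the clay remains overconsolidated and only the recompression index applies:
S_c = C_r·H/(1+e₀)·log₁₀(σ'_f/σ'_0) = 0.021×5.3/2.14×log₁₀(117.8/84.3)
    = 0.052009 × 0.14532 = 0.007558 m

S_c ≈ 7.56 mm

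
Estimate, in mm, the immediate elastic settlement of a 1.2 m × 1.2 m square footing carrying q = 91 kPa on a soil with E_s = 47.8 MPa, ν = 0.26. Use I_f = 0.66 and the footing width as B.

Immediate (elastic) settlement: S_e = q·B·(1−ν²)/E_s · I_f.
E_s = 47.8 MPa = 47800 kPa.
S_e = 91 × 1.2 × (1 − 0.26²) / 47800 × 0.66
    = 91 × 1.2 × 0.9324 / 47800 × 0.66
    = 0.001406 m = 1.406 mm

S_e ≈ 1.41 mm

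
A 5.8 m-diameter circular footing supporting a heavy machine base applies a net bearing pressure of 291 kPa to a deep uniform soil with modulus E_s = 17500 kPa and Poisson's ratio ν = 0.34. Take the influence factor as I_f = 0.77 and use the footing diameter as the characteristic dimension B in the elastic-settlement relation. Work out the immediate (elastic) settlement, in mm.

S_e ≈ 65.7 mm

Immediate (elastic) settlement: S_e = q·B·(1−ν²)/E_s · I_f.
S_e = 291 × 5.8 × (1 − 0.34²) / 17500 × 0.77
    = 291 × 5.8 × 0.8844 / 17500 × 0.77
    = 0.06568 m = 65.68 mm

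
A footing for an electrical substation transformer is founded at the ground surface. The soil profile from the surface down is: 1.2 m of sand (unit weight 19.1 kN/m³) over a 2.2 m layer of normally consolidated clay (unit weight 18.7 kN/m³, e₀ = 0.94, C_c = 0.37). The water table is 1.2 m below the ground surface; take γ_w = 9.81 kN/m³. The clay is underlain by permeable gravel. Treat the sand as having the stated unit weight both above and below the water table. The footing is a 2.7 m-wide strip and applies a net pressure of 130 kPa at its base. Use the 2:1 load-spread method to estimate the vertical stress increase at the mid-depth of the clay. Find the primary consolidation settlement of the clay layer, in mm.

Mid-depth of clay below the ground surface: z = 1.2 + 2.2/2 = 2.3 m.
Total vertical stress at mid-clay: σ_v = 19.1×1.2 + 18.7×1.1 = 43.49 kPa.
Pore pressure: u = 9.81×(2.3 − 1.2) = 10.791 kPa.
Initial effective stress: σ'_0 = σ_v − u = 43.49 − 10.791 = 32.699 kPa.
Stress increase at mid-clay by the 2:1 spreading method:
Δσ = qB/(B+z) = 130×2.7/(2.7+2.3) = 70.2 kPa
Final effective stress: σ'_f = σ'_0 + Δσ = 32.699 + 70.2 = 102.9 kPa.
Normally consolidated clay, so the full stress increment lies on the virgin compression line:
S_c = C_c·H/(1+e₀)·log₁₀(σ'_f/σ'_0) = 0.37×2.2/(1+0.94)×log₁₀(102.9/32.699)
    = 0.41959 × 0.49788 = 0.2089 m

S_c ≈ 209 mm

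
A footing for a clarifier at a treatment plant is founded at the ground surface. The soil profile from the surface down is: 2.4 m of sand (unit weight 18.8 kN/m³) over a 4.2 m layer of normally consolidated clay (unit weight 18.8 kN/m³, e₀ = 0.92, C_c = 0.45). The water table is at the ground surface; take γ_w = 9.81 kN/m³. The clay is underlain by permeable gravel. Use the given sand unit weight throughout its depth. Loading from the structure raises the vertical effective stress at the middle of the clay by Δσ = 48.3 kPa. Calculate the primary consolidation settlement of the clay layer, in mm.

Mid-depth of clay below the ground surface: z = 2.4 + 4.2/2 = 4.5 m.
Total vertical stress at mid-clay: σ_v = 18.8×2.4 + 18.8×2.1 = 84.6 kPa.
Pore pressure: u = 9.81×(4.5 − 0) = 44.145 kPa.
Initial effective stress: σ'_0 = σ_v − u = 84.6 − 44.145 = 40.455 kPa.
Final effective stress: σ'_f = σ'_0 + Δσ = 40.455 + 48.3 = 88.755 kPa.
Normally consolidated clay, so the full stress increment lies on the virgin compression line:
S_c = C_c·H/(1+e₀)·log₁₀(σ'_f/σ'_0) = 0.45×4.2/(1+0.92)×log₁₀(88.755/40.455)
    = 0.98438 × 0.34122 = 0.3359 m

S_c ≈ 336 mm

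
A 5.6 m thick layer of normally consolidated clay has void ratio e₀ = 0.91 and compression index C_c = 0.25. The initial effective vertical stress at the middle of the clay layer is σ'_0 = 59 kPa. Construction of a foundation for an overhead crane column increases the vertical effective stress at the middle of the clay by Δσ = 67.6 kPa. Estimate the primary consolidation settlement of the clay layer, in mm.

Final effective stress: σ'_f = σ'_0 + Δσ = 59 + 67.6 = 126.6 kPa.
Normally consolidated clay, so the full stress increment lies on the virgin compression line:
S_c = C_c·H/(1+e₀)·log₁₀(σ'_f/σ'_0) = 0.25×5.6/(1+0.91)×log₁₀(126.6/59)
    = 0.73298 × 0.33158 = 0.243 m

S_c ≈ 243 mm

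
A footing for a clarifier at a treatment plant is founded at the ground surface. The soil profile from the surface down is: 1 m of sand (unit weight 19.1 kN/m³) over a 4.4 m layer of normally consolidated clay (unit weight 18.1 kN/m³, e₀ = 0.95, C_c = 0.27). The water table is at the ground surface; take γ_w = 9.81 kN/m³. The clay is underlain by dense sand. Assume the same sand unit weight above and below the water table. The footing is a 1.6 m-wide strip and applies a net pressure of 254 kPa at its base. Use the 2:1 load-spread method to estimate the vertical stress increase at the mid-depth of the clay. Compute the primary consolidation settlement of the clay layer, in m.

S_c ≈ 0.372 m

Mid-depth of clay below the ground surface: z = 1 + 4.4/2 = 3.2 m.
Total vertical stress at mid-clay: σ_v = 19.1×1 + 18.1×2.2 = 58.92 kPa.
Pore pressure: u = 9.81×(3.2 − 0) = 31.392 kPa.
Initial effective stress: σ'_0 = σ_v − u = 58.92 − 31.392 = 27.528 kPa.
Stress increase at mid-clay by the 2:1 spreading method:
Δσ = qB/(B+z) = 254×1.6/(1.6+3.2) = 84.667 kPa
Final effective stress: σ'_f = σ'_0 + Δσ = 27.528 + 84.667 = 112.19 kPa.
Normally consolidated clay, so the full stress increment lies on the virgin compression line:
S_c = C_c·H/(1+e₀)·log₁₀(σ'_f/σ'_0) = 0.27×4.4/(1+0.95)×log₁₀(112.19/27.528)
    = 0.60923 × 0.61018 = 0.3717 m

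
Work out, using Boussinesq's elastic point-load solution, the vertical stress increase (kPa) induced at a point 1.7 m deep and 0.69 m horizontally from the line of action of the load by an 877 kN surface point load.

Δσ_z ≈ 99 kPa

Boussinesq vertical stress below a point load on an elastic half-space:
Δσ_z = 3P/(2πz²) · [1 + (r/z)²]^(−5/2)
r/z = 0.69/1.7 = 0.40588; [1+(r/z)²]^(−5/2) = 0.68301.
Δσ_z = 3×877/(2π×1.7²) × 0.68301 = 144.89 × 0.68301 = 98.96 kPa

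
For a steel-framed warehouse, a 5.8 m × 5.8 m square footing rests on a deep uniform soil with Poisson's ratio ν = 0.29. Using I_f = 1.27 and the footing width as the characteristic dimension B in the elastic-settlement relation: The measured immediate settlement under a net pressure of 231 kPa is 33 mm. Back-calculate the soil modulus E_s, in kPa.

E_s ≈ 47200 kPa

S_e = q·B·(1−ν²)/E_s · I_f  ⇒  E_s = q·B·(1−ν²)·I_f / S_e.
E_s = 231 × 5.8 × 0.9159 × 1.27 / 0.033 = 47230 kPa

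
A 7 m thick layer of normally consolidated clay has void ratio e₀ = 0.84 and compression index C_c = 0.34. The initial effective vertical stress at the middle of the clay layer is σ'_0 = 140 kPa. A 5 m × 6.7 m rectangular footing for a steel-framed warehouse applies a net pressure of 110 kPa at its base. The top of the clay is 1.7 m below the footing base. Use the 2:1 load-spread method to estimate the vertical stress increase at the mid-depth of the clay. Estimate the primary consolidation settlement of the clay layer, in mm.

Mid-depth of clay below the footing base: z = 1.7 + 7/2 = 5.2 m.
Stress increase at mid-clay by the 2:1 spreading method:
Δσ = qBL/((B+z)(L+z)) = 110×5×6.7/((5+5.2)(6.7+5.2)) = 30.359 kPa
Final effective stress: σ'_f = σ'_0 + Δσ = 140 + 30.359 = 170.36 kPa.
Normally consolidated clay, so the full stress increment lies on the virgin compression line:
S_c = C_c·H/(1+e₀)·log₁₀(σ'_f/σ'_0) = 0.34×7/(1+0.84)×log₁₀(170.36/140)
    = 1.2935 × 0.08524 = 0.1103 m

S_c ≈ 110 mm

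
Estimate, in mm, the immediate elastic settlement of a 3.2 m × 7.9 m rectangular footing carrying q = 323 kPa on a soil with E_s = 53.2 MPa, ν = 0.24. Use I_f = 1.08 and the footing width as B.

Immediate (elastic) settlement: S_e = q·B·(1−ν²)/E_s · I_f.
E_s = 53.2 MPa = 53200 kPa.
S_e = 323 × 3.2 × (1 − 0.24²) / 53200 × 1.08
    = 323 × 3.2 × 0.9424 / 53200 × 1.08
    = 0.01977 m = 19.77 mm

S_e ≈ 19.8 mm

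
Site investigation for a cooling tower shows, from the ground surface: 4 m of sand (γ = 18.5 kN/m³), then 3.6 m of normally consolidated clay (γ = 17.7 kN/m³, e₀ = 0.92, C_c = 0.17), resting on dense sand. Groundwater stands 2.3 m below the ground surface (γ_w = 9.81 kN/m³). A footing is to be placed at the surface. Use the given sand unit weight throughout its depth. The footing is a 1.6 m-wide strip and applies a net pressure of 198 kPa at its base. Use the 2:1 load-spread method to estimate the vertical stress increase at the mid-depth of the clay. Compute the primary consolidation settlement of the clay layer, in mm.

Mid-depth of clay below the ground surface: z = 4 + 3.6/2 = 5.8 m.
Total vertical stress at mid-clay: σ_v = 18.5×4 + 17.7×1.8 = 105.86 kPa.
Pore pressure: u = 9.81×(5.8 − 2.3) = 34.335 kPa.
Initial effective stress: σ'_0 = σ_v − u = 105.86 − 34.335 = 71.525 kPa.
Stress increase at mid-clay by the 2:1 spreading method:
Δσ = qB/(B+z) = 198×1.6/(1.6+5.8) = 42.811 kPa
Final effective stress: σ'_f = σ'_0 + Δσ = 71.525 + 42.811 = 114.34 kPa.
Normally consolidated clay, so the full stress increment lies on the virgin compression line:
S_c = C_c·H/(1+e₀)·log₁₀(σ'_f/σ'_0) = 0.17×3.6/(1+0.92)×log₁₀(114.34/71.525)
    = 0.31875 × 0.20374 = 0.06494 m

S_c ≈ 64.9 mm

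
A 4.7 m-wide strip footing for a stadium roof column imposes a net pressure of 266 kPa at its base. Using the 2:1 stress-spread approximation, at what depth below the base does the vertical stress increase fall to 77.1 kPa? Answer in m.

z ≈ 11.5 m

2:1 spreading — at depth z the loaded area has grown by z in each plan dimension:
qB/(B+z) = Δσ_z ⇒ z = qB/Δσ_z − B = 266×4.7/77.1 − 4.7 = 11.52 m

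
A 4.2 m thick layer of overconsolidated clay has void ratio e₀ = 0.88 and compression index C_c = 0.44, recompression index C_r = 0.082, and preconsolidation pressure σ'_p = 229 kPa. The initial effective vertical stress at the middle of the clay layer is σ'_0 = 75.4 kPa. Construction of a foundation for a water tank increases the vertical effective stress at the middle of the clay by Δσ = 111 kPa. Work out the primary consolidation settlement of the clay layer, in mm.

S_c ≈ 72 mm

Final effective stress: σ'_f = 75.4 + 111 = 186.4 kPa.
σ'_f = 186.4 ≤ σ'_p = 229 kPa, so the clay remains overconsolidated and only the recompression index applies:
S_c = C_r·H/(1+e₀)·log₁₀(σ'_f/σ'_0) = 0.082×4.2/1.88×log₁₀(186.4/75.4)
    = 0.18319 × 0.39307 = 0.07201 m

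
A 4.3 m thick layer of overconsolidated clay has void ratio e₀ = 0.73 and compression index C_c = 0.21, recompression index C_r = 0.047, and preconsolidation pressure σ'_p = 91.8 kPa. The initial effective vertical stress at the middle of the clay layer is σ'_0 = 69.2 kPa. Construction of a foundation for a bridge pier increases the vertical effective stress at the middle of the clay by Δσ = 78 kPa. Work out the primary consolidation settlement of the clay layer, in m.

Final effective stress: σ'_f = 69.2 + 78 = 147.2 kPa.
σ'_f = 147.2 > σ'_p = 91.8 kPa, so the stress path crosses the preconsolidation pressure — recompression up to σ'_p, then virgin compression beyond:
S_c = H/(1+e₀)·[C_r·log₁₀(σ'_p/σ'_0) + C_c·log₁₀(σ'_f/σ'_p)]
    = 4.3/1.73 × [0.047×log₁₀(91.8/69.2) + 0.21×log₁₀(147.2/91.8)]
    = 2.4855 × [0.0057686 + 0.043064] = 0.1214 m

S_c ≈ 0.121 m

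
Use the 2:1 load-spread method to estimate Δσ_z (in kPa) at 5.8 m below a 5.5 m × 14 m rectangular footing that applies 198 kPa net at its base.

By the 2:1 method the load spreads at 1 horizontal : 2 vertical, so at depth z the loaded area has grown by z in each plan dimension:
Δσ = qBL/((B+z)(L+z)) = 198×5.5×14/((5.5+5.8)(14+5.8)) = 68.142 kPa

Δσ_z ≈ 68.1 kPa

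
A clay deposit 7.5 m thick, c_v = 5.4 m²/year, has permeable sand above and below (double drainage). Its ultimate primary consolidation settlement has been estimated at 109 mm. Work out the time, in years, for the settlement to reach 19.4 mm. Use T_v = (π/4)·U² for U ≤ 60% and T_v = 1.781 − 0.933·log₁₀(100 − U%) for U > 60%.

t ≈ 0.0648 years

Drainage path length: H_d = H/2 = 3.75 m (double drainage).
U = S(t)/S_ult = 19.4/109 = 0.178.
U ≤ 60%: T_v = (π/4)·U² = (π/4)×0.17798² = 0.024879.
t = T_v·H_d²/c_v = 0.024879×3.75²/5.4 = 0.06479 years.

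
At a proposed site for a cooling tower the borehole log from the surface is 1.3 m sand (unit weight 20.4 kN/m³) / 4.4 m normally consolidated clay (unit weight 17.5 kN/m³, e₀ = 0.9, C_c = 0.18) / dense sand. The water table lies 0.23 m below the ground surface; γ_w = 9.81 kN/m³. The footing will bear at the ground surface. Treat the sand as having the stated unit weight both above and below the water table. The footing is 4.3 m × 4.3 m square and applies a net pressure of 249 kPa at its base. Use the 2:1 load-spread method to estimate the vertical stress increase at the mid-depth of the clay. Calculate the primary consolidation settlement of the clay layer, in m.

Mid-depth of clay below the ground surface: z = 1.3 + 4.4/2 = 3.5 m.
Total vertical stress at mid-clay: σ_v = 20.4×1.3 + 17.5×2.2 = 65.02 kPa.
Pore pressure: u = 9.81×(3.5 − 0.23) = 32.079 kPa.
Initial effective stress: σ'_0 = σ_v − u = 65.02 − 32.079 = 32.941 kPa.
Stress increase at mid-clay by the 2:1 spreading method:
Δσ = qBL/((B+z)(L+z)) = 249×4.3×4.3/((4.3+3.5)(4.3+3.5)) = 75.674 kPa
Final effective stress: σ'_f = σ'_0 + Δσ = 32.941 + 75.674 = 108.62 kPa.
Normally consolidated clay, so the full stress increment lies on the virgin compression line:
S_c = C_c·H/(1+e₀)·log₁₀(σ'_f/σ'_0) = 0.18×4.4/(1+0.9)×log₁₀(108.62/32.941)
    = 0.41684 × 0.51817 = 0.216 m

S_c ≈ 0.216 m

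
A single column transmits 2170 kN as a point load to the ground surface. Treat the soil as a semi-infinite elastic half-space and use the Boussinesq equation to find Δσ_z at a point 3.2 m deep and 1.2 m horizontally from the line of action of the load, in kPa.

Boussinesq vertical stress below a point load on an elastic half-space:
Δσ_z = 3P/(2πz²) · [1 + (r/z)²]^(−5/2)
r/z = 1.2/3.2 = 0.375; [1+(r/z)²]^(−5/2) = 0.71969.
Δσ_z = 3×2170/(2π×3.2²) × 0.71969 = 101.18 × 0.71969 = 72.82 kPa

Δσ_z ≈ 72.8 kPa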